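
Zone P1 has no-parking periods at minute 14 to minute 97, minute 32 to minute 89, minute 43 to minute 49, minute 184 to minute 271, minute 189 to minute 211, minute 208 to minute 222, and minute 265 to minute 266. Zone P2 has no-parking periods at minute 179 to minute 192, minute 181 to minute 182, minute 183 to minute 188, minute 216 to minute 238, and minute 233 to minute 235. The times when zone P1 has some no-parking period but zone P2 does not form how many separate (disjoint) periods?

A, merged: minute 14 to minute 97, minute 184 to minute 271.
B, merged: minute 179 to minute 192, minute 216 to minute 238.
A \ B = minute 14 to minute 97, minute 192 to minute 216, minute 238 to minute 271.
That is 3 disjoint pieces.

3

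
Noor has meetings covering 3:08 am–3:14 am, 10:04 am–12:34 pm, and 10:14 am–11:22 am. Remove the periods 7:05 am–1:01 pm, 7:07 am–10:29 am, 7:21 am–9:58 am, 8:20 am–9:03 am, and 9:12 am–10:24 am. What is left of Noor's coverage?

3:08 am–3:14 am

Merge the first list: 3:08 am–3:14 am, 10:04 am–12:34 pm.
Merge the second list: 7:05 am–1:01 pm.
3:08 am–3:14 am: nothing removed.
10:04 am–12:34 pm: entirely removed.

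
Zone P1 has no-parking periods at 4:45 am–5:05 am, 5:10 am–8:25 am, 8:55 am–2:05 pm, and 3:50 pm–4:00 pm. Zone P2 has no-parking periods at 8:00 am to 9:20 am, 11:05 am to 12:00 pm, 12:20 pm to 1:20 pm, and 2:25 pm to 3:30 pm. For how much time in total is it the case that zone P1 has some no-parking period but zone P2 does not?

6 h 10 min

A \ B = 4:45 am–5:05 am, 5:10 am–8:00 am, 9:20 am–11:05 am, 12:00 pm–12:20 pm, 1:20 pm–2:05 pm, 3:50 pm–4:00 pm.
Total: 20 min + 2 h 50 min + 1 h 45 min + 20 min + 45 min + 10 min = 6 h 10 min.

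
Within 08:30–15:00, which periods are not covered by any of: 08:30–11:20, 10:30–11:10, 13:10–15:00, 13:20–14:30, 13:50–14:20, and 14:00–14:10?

11:20–13:10

The merged coverage is 08:30–11:20, 13:10–15:00.
Gaps within 08:30–15:00: 11:20–13:10.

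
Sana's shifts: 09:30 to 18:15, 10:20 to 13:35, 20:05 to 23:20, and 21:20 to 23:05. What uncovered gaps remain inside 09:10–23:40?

09:10-09:30, 18:15-20:05, 23:20-23:40

The merged coverage is 09:30-18:15, 20:05-23:20.
Gaps within 09:10-23:40: 09:10-09:30, 18:15-20:05, 23:20-23:40.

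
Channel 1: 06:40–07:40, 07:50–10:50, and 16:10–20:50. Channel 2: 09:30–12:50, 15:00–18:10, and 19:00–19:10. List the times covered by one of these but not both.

Only in the first: 06:40–07:40, 07:50–09:30, 18:10–19:00, 19:10–20:50.
Only in the second: 10:50–12:50, 15:00–16:10.
Together these are the periods covered by exactly one.

06:40–07:40, 07:50–09:30, 10:50–12:50, 15:00–16:10, 18:10–19:00, 19:10–20:50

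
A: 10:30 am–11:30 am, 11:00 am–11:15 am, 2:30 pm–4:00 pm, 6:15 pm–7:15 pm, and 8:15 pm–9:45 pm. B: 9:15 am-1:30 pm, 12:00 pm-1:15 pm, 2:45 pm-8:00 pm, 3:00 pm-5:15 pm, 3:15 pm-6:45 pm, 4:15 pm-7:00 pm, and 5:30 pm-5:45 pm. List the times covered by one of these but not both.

Merge the first list: 10:30 am–11:30 am, 2:30 pm–4:00 pm, 6:15 pm–7:15 pm, 8:15 pm–9:45 pm.
Merge the second list: 9:15 am–1:30 pm, 2:45 pm–8:00 pm.
Only in the first: 2:30 pm–2:45 pm, 8:15 pm–9:45 pm.
Only in the second: 9:15 am–10:30 am, 11:30 am–1:30 pm, 4:00 pm–6:15 pm, 7:15 pm–8:00 pm.
Together these are the periods covered by exactly one.

9:15 am–10:30 am, 11:30 am–1:30 pm, 2:30 pm–2:45 pm, 4:00 pm–6:15 pm, 7:15 pm–8:00 pm, 8:15 pm–9:45 pm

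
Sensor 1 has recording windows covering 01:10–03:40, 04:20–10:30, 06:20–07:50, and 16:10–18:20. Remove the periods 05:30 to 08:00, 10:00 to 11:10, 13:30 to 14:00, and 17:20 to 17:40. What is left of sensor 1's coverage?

Merge the first list: 01:10–03:40, 04:20–10:30, 16:10–18:20.
01:10–03:40: nothing removed.
04:20–10:30 \ B = 04:20–05:30, 08:00–10:00.
16:10–18:20 \ B = 16:10–17:20, 17:40–18:20.

01:10–03:40, 04:20–05:30, 08:00–10:00, 16:10–17:20, 17:40–18:20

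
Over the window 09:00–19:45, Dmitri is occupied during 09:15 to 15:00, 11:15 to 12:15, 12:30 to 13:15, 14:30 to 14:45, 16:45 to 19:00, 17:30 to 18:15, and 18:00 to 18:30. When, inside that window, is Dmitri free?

The merged coverage is 09:15-15:00, 16:45-19:00.
Complement within 09:00-19:45: 09:00-09:15, 15:00-16:45, 19:00-19:45.

09:00-09:15, 15:00-16:45, 19:00-19:45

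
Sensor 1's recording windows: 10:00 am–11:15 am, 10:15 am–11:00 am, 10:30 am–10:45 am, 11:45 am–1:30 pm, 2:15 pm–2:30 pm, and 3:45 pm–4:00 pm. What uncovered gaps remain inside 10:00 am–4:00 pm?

11:15 am–11:45 am, 1:30 pm–2:15 pm, 2:30 pm–3:45 pm

Covered (merged): 10:00 am–11:15 am, 11:45 am–1:30 pm, 2:15 pm–2:30 pm, 3:45 pm–4:00 pm.
Complement within 10:00 am–4:00 pm: 11:15 am–11:45 am, 1:30 pm–2:15 pm, 2:30 pm–3:45 pm.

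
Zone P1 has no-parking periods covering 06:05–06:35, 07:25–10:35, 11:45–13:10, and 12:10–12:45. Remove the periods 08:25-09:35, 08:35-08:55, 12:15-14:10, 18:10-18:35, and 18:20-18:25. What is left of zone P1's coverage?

06:05-06:35, 07:25-08:25, 09:35-10:35, 11:45-12:15

First set merges to 06:05-06:35, 07:25-10:35, 11:45-13:10.
Second set merges to 08:25-09:35, 12:15-14:10, 18:10-18:35.
06:05-06:35: nothing removed.
07:25-10:35 \ B = 07:25-08:25, 09:35-10:35.
11:45-13:10 \ B = 11:45-12:15.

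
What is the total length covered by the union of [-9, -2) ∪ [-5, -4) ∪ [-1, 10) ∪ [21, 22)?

Merged: [-9, -2), [-1, 10), [21, 22).
Lengths: 7 + 11 + 1 = 19.

19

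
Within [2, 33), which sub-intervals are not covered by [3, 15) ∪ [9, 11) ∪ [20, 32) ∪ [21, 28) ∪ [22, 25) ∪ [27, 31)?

[2, 3) ∪ [15, 20) ∪ [32, 33)

Covered (merged): [3, 15), [20, 32).
Uncovered inside [2, 33): [2, 3), [15, 20), [32, 33).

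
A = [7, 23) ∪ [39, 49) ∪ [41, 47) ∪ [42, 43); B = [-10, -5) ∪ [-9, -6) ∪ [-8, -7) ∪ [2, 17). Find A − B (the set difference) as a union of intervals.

[17, 23) ∪ [39, 49)

A, merged: [7, 23), [39, 49).
B, merged: [-10, -5), [2, 17).
[7, 23) with B removed leaves [17, 23).
[39, 49) is untouched.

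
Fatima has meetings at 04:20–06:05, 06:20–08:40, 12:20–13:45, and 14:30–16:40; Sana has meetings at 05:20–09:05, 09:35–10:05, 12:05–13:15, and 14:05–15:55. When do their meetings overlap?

04:20–06:05 meets the second set on 05:20–06:05.
06:20–08:40 meets the second set on 06:20–08:40.
12:20–13:45 meets the second set on 12:20–13:15.
14:30–16:40 meets the second set on 14:30–15:55.

05:20–06:05, 06:20–08:40, 12:20–13:15, 14:30–15:55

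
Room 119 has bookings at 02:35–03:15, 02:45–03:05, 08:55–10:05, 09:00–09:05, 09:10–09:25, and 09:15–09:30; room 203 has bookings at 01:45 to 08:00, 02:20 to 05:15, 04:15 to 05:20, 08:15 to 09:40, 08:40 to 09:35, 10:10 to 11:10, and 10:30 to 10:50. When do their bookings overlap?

A, merged: 02:35–03:15, 08:55–10:05.
B, merged: 01:45–08:00, 08:15–09:40, 10:10–11:10.
02:35–03:15 ∩ B → 02:35–03:15.
08:55–10:05 ∩ B → 08:55–09:40.

02:35–03:15, 08:55–09:40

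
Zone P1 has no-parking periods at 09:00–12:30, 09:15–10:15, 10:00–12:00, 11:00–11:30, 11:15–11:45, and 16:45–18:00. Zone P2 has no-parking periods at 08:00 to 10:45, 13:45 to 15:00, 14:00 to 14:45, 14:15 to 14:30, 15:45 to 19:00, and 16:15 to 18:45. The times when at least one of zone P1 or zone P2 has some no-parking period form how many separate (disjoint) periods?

3

First set merges to 09:00-12:30, 16:45-18:00.
Second set merges to 08:00-10:45, 13:45-15:00, 15:45-19:00.
A ∪ B = 08:00-12:30, 13:45-15:00, 15:45-19:00.
That is 3 disjoint pieces.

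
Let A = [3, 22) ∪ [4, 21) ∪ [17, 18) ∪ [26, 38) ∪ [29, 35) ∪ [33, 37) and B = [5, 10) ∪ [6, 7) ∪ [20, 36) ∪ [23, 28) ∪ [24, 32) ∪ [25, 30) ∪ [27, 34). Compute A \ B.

[3, 5) ∪ [10, 20) ∪ [36, 38)

First set merges to [3, 22), [26, 38).
Second set merges to [5, 10), [20, 36).
[3, 22) minus B → [3, 5), [10, 20).
[26, 38) minus B → [36, 38).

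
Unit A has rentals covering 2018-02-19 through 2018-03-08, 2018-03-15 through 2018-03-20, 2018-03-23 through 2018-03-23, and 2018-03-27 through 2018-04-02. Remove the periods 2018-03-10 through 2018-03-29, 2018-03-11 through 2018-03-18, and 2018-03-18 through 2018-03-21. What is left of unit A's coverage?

Merge the second list: 2018-03-10 through 2018-03-29.
2018-02-19 through 2018-03-08: no B overlap → unchanged.
2018-03-15 through 2018-03-20: fully covered by B → removed.
2018-03-23 through 2018-03-23: fully covered by B → removed.
2018-03-27 through 2018-04-02 minus B → 2018-03-30 through 2018-04-02.

2018-02-19 through 2018-03-08, 2018-03-30 through 2018-04-02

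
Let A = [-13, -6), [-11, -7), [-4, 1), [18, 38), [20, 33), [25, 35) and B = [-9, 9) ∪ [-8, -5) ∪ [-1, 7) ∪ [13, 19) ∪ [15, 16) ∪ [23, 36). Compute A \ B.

Merge the first list: [-13, -6), [-4, 1), [18, 38).
Merge the second list: [-9, 9), [13, 19), [23, 36).
[-13, -6) with B removed leaves [-13, -9).
[-4, 1) lies entirely inside B → drops out.
[18, 38) with B removed leaves [19, 23), [36, 38).

[-13, -9) ∪ [19, 23) ∪ [36, 38)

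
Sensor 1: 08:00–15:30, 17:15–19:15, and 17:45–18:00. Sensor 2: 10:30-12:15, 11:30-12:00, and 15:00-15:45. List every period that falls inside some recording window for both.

Merge the first list: 08:00–15:30, 17:15–19:15.
Merge the second list: 10:30–12:15, 15:00–15:45.
08:00–15:30 overlaps B on 10:30–12:15, 15:00–15:30.
17:15–19:15 falls entirely outside B.

10:30–12:15, 15:00–15:30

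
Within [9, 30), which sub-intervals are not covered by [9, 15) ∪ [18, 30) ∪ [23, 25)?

[15, 18)

The merged coverage is [9, 15), [18, 30).
Uncovered inside [9, 30): [15, 18).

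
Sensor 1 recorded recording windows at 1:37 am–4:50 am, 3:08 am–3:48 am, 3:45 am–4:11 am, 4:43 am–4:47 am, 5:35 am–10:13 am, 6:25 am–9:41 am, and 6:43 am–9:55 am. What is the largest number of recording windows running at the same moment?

3

Sweep endpoints in order; track running count of active intervals.
Peak of 3 reached at 3:45 am.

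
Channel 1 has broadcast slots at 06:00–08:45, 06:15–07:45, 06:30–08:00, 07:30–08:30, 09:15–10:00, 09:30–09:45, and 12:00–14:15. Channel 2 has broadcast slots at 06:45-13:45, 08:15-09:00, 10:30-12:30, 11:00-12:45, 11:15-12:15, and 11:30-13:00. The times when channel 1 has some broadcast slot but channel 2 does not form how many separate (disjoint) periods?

Merge the first list: 06:00–08:45, 09:15–10:00, 12:00–14:15.
Merge the second list: 06:45–13:45.
A \ B = 06:00–06:45, 13:45–14:15.
That is 2 disjoint pieces.

2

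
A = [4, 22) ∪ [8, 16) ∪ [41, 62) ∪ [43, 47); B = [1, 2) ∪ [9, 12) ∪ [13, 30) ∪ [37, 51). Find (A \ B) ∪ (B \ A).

Merge the first list: [4, 22), [41, 62).
A but not B: [4, 9), [12, 13), [51, 62).
B but not A: [1, 2), [22, 30), [37, 41).
Combining gives A △ B.

[1, 2) ∪ [4, 9) ∪ [12, 13) ∪ [22, 30) ∪ [37, 41) ∪ [51, 62)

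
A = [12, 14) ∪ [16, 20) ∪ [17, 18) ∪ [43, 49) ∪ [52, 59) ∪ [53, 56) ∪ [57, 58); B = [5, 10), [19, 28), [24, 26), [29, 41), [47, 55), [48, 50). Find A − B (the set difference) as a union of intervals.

[12, 14) ∪ [16, 19) ∪ [43, 47) ∪ [55, 59)

A, merged: [12, 14), [16, 20), [43, 49), [52, 59).
B, merged: [5, 10), [19, 28), [29, 41), [47, 55).
[12, 14) is untouched.
[16, 20) with B removed leaves [16, 19).
[43, 49) with B removed leaves [43, 47).
[52, 59) with B removed leaves [55, 59).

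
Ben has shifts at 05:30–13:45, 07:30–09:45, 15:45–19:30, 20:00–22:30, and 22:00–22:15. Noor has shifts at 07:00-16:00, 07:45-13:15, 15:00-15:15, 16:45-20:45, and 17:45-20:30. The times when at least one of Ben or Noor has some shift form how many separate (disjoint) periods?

1

First set merges to 05:30–13:45, 15:45–19:30, 20:00–22:30.
Second set merges to 07:00–16:00, 16:45–20:45.
A ∪ B = 05:30–22:30.
That is 1 disjoint piece.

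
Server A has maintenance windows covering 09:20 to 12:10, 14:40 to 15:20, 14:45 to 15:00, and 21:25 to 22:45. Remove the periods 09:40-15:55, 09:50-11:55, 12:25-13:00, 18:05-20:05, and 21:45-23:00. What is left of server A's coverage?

09:20-09:40, 21:25-21:45

Merge the first list: 09:20-12:10, 14:40-15:20, 21:25-22:45.
Merge the second list: 09:40-15:55, 18:05-20:05, 21:45-23:00.
09:20-12:10 \ B = 09:20-09:40.
14:40-15:20: entirely removed.
21:25-22:45 \ B = 21:25-21:45.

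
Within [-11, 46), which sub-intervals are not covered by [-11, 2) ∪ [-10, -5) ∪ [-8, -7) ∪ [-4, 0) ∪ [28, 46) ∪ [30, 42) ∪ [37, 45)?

The merged coverage is [-11, 2), [28, 46).
Complement within [-11, 46): [2, 28).

[2, 28)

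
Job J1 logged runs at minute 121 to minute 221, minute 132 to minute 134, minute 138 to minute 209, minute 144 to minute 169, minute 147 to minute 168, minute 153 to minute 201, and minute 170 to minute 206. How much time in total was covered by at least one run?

Merged: minute 121 to minute 221.
Length: 100 minutes.

100 minutes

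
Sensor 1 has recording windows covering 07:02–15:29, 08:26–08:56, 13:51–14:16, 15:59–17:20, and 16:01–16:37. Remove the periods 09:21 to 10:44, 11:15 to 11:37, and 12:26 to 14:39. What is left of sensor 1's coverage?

07:02–09:21, 10:44–11:15, 11:37–12:26, 14:39–15:29, 15:59–17:20

A, merged: 07:02–15:29, 15:59–17:20.
07:02–15:29 \ B = 07:02–09:21, 10:44–11:15, 11:37–12:26, 14:39–15:29.
15:59–17:20: nothing removed.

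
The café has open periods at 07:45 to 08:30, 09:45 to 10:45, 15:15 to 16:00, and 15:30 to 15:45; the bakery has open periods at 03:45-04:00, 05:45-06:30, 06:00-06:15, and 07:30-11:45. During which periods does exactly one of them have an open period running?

First set merges to 07:45–08:30, 09:45–10:45, 15:15–16:00.
Second set merges to 03:45–04:00, 05:45–06:30, 07:30–11:45.
Only in the first: 15:15–16:00.
Only in the second: 03:45–04:00, 05:45–06:30, 07:30–07:45, 08:30–09:45, 10:45–11:45.
Together these are the periods covered by exactly one.

03:45–04:00, 05:45–06:30, 07:30–07:45, 08:30–09:45, 10:45–11:45, 15:15–16:00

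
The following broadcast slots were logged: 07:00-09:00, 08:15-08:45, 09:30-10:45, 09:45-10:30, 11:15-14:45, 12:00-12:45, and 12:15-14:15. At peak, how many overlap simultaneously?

3

At 12:15, 3 of the intervals are simultaneously active.
No point has more.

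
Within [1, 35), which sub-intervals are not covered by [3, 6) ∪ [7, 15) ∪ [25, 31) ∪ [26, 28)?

Covered (merged): [3, 6), [7, 15), [25, 31).
Complement within [1, 35): [1, 3), [6, 7), [15, 25), [31, 35).

[1, 3) ∪ [6, 7) ∪ [15, 25) ∪ [31, 35)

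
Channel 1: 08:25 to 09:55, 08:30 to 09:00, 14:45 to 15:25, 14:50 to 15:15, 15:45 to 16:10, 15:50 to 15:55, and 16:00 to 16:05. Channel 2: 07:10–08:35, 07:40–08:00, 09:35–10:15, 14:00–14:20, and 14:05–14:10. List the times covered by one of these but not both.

A, merged: 08:25–09:55, 14:45–15:25, 15:45–16:10.
B, merged: 07:10–08:35, 09:35–10:15, 14:00–14:20.
A but not B: 08:35–09:35, 14:45–15:25, 15:45–16:10.
B but not A: 07:10–08:25, 09:55–10:15, 14:00–14:20.
Combining gives A △ B.

07:10–08:25, 08:35–09:35, 09:55–10:15, 14:00–14:20, 14:45–15:25, 15:45–16:10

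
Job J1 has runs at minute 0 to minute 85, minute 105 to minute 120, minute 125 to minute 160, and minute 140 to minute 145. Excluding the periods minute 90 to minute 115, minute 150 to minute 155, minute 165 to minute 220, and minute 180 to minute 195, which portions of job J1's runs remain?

minute 0 to minute 85, minute 115 to minute 120, minute 125 to minute 150, minute 155 to minute 160

Merge the first list: minute 0 to minute 85, minute 105 to minute 120, minute 125 to minute 160.
Merge the second list: minute 90 to minute 115, minute 150 to minute 155, minute 165 to minute 220.
minute 0 to minute 85: no B overlap → unchanged.
minute 105 to minute 120 minus B → minute 115 to minute 120.
minute 125 to minute 160 minus B → minute 125 to minute 150, minute 155 to minute 160.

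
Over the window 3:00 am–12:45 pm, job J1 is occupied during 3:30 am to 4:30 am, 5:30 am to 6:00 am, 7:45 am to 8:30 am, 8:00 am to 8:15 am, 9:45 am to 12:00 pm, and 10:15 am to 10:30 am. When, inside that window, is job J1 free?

The merged coverage is 3:30 am–4:30 am, 5:30 am–6:00 am, 7:45 am–8:30 am, 9:45 am–12:00 pm.
Complement within 3:00 am–12:45 pm: 3:00 am–3:30 am, 4:30 am–5:30 am, 6:00 am–7:45 am, 8:30 am–9:45 am, 12:00 pm–12:45 pm.

3:00 am–3:30 am, 4:30 am–5:30 am, 6:00 am–7:45 am, 8:30 am–9:45 am, 12:00 pm–12:45 pm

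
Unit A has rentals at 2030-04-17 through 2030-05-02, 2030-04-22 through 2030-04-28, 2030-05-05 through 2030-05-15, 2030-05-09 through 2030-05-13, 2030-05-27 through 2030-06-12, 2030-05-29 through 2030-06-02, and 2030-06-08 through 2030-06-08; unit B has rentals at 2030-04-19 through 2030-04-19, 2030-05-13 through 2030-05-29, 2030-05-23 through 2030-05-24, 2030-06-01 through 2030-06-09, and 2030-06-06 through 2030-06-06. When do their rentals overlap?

2030-04-19 through 2030-04-19, 2030-05-13 through 2030-05-15, 2030-05-27 through 2030-05-29, 2030-06-01 through 2030-06-09

Merge the first list: 2030-04-17 through 2030-05-02, 2030-05-05 through 2030-05-15, 2030-05-27 through 2030-06-12.
Merge the second list: 2030-04-19 through 2030-04-19, 2030-05-13 through 2030-05-29, 2030-06-01 through 2030-06-09.
2030-04-17 through 2030-05-02 meets the second set on 2030-04-19 through 2030-04-19.
2030-05-05 through 2030-05-15 meets the second set on 2030-05-13 through 2030-05-15.
2030-05-27 through 2030-06-12 meets the second set on 2030-05-27 through 2030-05-29, 2030-06-01 through 2030-06-09.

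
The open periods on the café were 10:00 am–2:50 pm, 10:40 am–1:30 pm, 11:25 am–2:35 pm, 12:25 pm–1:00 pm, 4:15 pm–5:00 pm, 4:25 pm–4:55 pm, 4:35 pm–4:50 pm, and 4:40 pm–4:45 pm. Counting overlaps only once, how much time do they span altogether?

Merged: 10:00 am–2:50 pm, 4:15 pm–5:00 pm.
Lengths: 4 h 50 min + 45 min = 5 h 35 min.

5 h 35 min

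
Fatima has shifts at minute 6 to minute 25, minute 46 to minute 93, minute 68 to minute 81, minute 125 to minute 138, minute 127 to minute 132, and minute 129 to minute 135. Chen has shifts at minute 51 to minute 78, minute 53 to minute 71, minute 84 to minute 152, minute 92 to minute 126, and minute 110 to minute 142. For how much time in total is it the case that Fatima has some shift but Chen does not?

First set merges to minute 6 to minute 25, minute 46 to minute 93, minute 125 to minute 138.
Second set merges to minute 51 to minute 78, minute 84 to minute 152.
A \ B = minute 6 to minute 25, minute 46 to minute 51, minute 78 to minute 84.
Total: 19 minutes + 5 minutes + 6 minutes = 30 minutes.

30 minutes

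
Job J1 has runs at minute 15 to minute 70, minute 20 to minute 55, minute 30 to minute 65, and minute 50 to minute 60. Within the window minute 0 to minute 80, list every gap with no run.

Covered (merged): minute 15 to minute 70.
Gaps within minute 0 to minute 80: minute 0 to minute 15, minute 70 to minute 80.

minute 0 to minute 15, minute 70 to minute 80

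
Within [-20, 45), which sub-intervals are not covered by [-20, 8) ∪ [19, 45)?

[8, 19)

The merged coverage is [-20, 8), [19, 45).
Gaps within [-20, 45): [8, 19).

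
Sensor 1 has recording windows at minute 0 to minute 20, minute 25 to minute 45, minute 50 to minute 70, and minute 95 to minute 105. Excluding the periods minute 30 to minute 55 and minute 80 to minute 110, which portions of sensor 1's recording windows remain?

minute 0 to minute 20: nothing removed.
minute 25 to minute 45 \ B = minute 25 to minute 30.
minute 50 to minute 70 \ B = minute 55 to minute 70.
minute 95 to minute 105: entirely removed.

minute 0 to minute 20, minute 25 to minute 30, minute 55 to minute 70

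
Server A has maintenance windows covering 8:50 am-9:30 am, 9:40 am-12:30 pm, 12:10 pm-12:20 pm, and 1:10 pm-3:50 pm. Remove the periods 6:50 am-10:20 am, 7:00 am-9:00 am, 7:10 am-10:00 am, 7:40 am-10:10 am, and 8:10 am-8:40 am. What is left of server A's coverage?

10:20 am–12:30 pm, 1:10 pm–3:50 pm

First set merges to 8:50 am–9:30 am, 9:40 am–12:30 pm, 1:10 pm–3:50 pm.
Second set merges to 6:50 am–10:20 am.
8:50 am–9:30 am lies entirely inside B → drops out.
9:40 am–12:30 pm with B removed leaves 10:20 am–12:30 pm.
1:10 pm–3:50 pm is untouched.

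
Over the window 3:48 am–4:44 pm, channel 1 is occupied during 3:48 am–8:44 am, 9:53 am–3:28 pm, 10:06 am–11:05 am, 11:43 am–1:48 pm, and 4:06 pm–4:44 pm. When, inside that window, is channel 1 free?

8:44 am-9:53 am, 3:28 pm-4:06 pm

The merged coverage is 3:48 am-8:44 am, 9:53 am-3:28 pm, 4:06 pm-4:44 pm.
Uncovered inside 3:48 am-4:44 pm: 8:44 am-9:53 am, 3:28 pm-4:06 pm.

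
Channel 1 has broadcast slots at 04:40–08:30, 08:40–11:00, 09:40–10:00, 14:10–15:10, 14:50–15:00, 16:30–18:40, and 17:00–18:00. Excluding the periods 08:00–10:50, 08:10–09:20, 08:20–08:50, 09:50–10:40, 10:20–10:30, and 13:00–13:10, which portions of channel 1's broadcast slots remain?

A, merged: 04:40-08:30, 08:40-11:00, 14:10-15:10, 16:30-18:40.
B, merged: 08:00-10:50, 13:00-13:10.
04:40-08:30 \ B = 04:40-08:00.
08:40-11:00 \ B = 10:50-11:00.
14:10-15:10: nothing removed.
16:30-18:40: nothing removed.

04:40-08:00, 10:50-11:00, 14:10-15:10, 16:30-18:40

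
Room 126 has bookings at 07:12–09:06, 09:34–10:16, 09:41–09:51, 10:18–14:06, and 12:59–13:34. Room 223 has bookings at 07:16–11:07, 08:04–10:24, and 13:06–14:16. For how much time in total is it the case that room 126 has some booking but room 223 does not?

2 h 3 min

A, merged: 07:12–09:06, 09:34–10:16, 10:18–14:06.
B, merged: 07:16–11:07, 13:06–14:16.
A \ B = 07:12–07:16, 11:07–13:06.
Total: 4 min + 1 h 59 min = 2 h 3 min.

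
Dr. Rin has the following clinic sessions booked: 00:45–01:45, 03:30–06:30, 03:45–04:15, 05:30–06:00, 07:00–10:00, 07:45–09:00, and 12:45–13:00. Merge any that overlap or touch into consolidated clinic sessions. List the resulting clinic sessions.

03:30-06:30 is disjoint → start new block.
03:45-04:15 overlaps/touches 03:30-06:30 → extend to 03:30-06:30.
05:30-06:00 overlaps/touches 03:30-06:30 → extend to 03:30-06:30.
07:00-10:00 is disjoint → start new block.
07:45-09:00 overlaps/touches 07:00-10:00 → extend to 07:00-10:00.
12:45-13:00 is disjoint → start new block.

00:45-01:45, 03:30-06:30, 07:00-10:00, 12:45-13:00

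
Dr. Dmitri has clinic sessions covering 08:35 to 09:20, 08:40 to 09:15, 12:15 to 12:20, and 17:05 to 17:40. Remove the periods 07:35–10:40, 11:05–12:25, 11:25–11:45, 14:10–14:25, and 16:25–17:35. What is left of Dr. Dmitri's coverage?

First set merges to 08:35–09:20, 12:15–12:20, 17:05–17:40.
Second set merges to 07:35–10:40, 11:05–12:25, 14:10–14:25, 16:25–17:35.
08:35–09:20 lies entirely inside B → drops out.
12:15–12:20 lies entirely inside B → drops out.
17:05–17:40 with B removed leaves 17:35–17:40.

17:35–17:40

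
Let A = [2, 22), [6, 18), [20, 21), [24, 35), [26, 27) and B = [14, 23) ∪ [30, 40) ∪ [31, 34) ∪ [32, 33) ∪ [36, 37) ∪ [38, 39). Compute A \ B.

[2, 14) ∪ [24, 30)

Merge the first list: [2, 22), [24, 35).
Merge the second list: [14, 23), [30, 40).
[2, 22) \ B = [2, 14).
[24, 35) \ B = [24, 30).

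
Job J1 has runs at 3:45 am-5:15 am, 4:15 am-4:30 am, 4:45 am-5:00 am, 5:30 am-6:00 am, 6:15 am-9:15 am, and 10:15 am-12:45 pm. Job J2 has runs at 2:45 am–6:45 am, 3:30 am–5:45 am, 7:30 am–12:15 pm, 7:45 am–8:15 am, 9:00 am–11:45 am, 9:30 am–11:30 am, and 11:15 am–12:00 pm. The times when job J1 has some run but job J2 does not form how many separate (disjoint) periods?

2

First set merges to 3:45 am–5:15 am, 5:30 am–6:00 am, 6:15 am–9:15 am, 10:15 am–12:45 pm.
Second set merges to 2:45 am–6:45 am, 7:30 am–12:15 pm.
A \ B = 6:45 am–7:30 am, 12:15 pm–12:45 pm.
That is 2 disjoint pieces.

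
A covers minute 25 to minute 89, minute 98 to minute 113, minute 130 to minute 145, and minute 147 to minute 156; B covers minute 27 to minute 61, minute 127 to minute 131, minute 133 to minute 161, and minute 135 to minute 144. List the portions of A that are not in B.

minute 25 to minute 27, minute 61 to minute 89, minute 98 to minute 113, minute 131 to minute 133

B, merged: minute 27 to minute 61, minute 127 to minute 131, minute 133 to minute 161.
minute 25 to minute 89 \ B = minute 25 to minute 27, minute 61 to minute 89.
minute 98 to minute 113: nothing removed.
minute 130 to minute 145 \ B = minute 131 to minute 133.
minute 147 to minute 156: entirely removed.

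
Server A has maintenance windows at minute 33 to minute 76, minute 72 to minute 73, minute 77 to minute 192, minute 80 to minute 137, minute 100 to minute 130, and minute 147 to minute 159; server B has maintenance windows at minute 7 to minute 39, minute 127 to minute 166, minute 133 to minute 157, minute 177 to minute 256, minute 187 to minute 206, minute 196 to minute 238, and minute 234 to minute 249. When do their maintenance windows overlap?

minute 33 to minute 39, minute 127 to minute 166, minute 177 to minute 192

First set merges to minute 33 to minute 76, minute 77 to minute 192.
Second set merges to minute 7 to minute 39, minute 127 to minute 166, minute 177 to minute 256.
minute 33 to minute 76 overlaps B on minute 33 to minute 39.
minute 77 to minute 192 overlaps B on minute 127 to minute 166, minute 177 to minute 192.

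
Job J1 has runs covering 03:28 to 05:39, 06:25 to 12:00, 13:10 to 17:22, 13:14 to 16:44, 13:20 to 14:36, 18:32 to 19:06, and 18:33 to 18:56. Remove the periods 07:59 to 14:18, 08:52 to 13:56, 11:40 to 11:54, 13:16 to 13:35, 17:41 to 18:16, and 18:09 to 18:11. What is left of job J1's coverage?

03:28–05:39, 06:25–07:59, 14:18–17:22, 18:32–19:06

A, merged: 03:28–05:39, 06:25–12:00, 13:10–17:22, 18:32–19:06.
B, merged: 07:59–14:18, 17:41–18:16.
03:28–05:39 is untouched.
06:25–12:00 with B removed leaves 06:25–07:59.
13:10–17:22 with B removed leaves 14:18–17:22.
18:32–19:06 is untouched.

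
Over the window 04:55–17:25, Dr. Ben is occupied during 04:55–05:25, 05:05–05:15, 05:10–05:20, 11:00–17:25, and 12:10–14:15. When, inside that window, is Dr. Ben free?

05:25-11:00

Covered (merged): 04:55-05:25, 11:00-17:25.
Uncovered inside 04:55-17:25: 05:25-11:00.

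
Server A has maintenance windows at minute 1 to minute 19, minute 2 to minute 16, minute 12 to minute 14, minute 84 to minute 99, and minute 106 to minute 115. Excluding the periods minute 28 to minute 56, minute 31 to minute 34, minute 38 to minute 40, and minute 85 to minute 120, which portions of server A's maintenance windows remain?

A, merged: minute 1 to minute 19, minute 84 to minute 99, minute 106 to minute 115.
B, merged: minute 28 to minute 56, minute 85 to minute 120.
minute 1 to minute 19: no B overlap → unchanged.
minute 84 to minute 99 minus B → minute 84 to minute 85.
minute 106 to minute 115: fully covered by B → removed.

minute 1 to minute 19, minute 84 to minute 85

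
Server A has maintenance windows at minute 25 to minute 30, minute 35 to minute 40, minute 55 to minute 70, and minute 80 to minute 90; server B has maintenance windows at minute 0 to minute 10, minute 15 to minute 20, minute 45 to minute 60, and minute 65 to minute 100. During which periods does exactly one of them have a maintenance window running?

A but not B: minute 25 to minute 30, minute 35 to minute 40, minute 60 to minute 65.
B but not A: minute 0 to minute 10, minute 15 to minute 20, minute 45 to minute 55, minute 70 to minute 80, minute 90 to minute 100.
Combining gives A △ B.

minute 0 to minute 10, minute 15 to minute 20, minute 25 to minute 30, minute 35 to minute 40, minute 45 to minute 55, minute 60 to minute 65, minute 70 to minute 80, minute 90 to minute 100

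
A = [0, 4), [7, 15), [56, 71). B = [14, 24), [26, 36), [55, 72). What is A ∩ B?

[0, 4) meets no B interval.
[7, 15) ∩ B → [14, 15).
[56, 71) ∩ B → [56, 71).

[14, 15) ∪ [56, 71)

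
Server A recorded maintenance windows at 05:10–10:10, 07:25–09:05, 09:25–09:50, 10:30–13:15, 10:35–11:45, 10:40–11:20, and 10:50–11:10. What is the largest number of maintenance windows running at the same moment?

4

Walk the sorted start/end points keeping a running depth.
The depth first hits 4 at 10:50.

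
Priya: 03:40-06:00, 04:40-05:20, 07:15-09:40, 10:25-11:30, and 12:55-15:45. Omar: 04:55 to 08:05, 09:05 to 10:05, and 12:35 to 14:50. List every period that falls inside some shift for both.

04:55–06:00, 07:15–08:05, 09:05–09:40, 12:55–14:50

First set merges to 03:40–06:00, 07:15–09:40, 10:25–11:30, 12:55–15:45.
03:40–06:00 meets the second set on 04:55–06:00.
07:15–09:40 meets the second set on 07:15–08:05, 09:05–09:40.
10:25–11:30: no overlap with the second set.
12:55–15:45 meets the second set on 12:55–14:50.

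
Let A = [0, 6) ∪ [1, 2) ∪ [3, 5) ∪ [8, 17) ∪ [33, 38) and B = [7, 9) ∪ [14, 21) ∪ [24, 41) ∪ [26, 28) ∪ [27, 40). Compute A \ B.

First set merges to [0, 6), [8, 17), [33, 38).
Second set merges to [7, 9), [14, 21), [24, 41).
[0, 6) is untouched.
[8, 17) with B removed leaves [9, 14).
[33, 38) lies entirely inside B → drops out.

[0, 6) ∪ [9, 14)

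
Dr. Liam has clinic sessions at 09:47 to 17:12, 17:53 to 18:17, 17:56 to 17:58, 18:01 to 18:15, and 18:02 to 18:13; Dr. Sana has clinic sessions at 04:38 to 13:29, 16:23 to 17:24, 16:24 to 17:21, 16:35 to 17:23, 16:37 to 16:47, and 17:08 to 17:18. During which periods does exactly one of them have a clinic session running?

04:38–09:47, 13:29–16:23, 17:12–17:24, 17:53–18:17

First set merges to 09:47–17:12, 17:53–18:17.
Second set merges to 04:38–13:29, 16:23–17:24.
A \ B = 13:29–16:23, 17:53–18:17.
B \ A = 04:38–09:47, 17:12–17:24.
Union of the two gives the symmetric difference.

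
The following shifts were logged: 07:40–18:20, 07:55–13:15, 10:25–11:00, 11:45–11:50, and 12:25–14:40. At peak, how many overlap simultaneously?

Sweep endpoints in order; track running count of active intervals.
Peak of 3 reached at 10:25.

3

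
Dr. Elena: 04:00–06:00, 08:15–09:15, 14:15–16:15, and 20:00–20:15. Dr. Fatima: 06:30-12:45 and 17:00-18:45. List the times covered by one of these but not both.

04:00–06:00, 06:30–08:15, 09:15–12:45, 14:15–16:15, 17:00–18:45, 20:00–20:15

Only in the first: 04:00–06:00, 14:15–16:15, 20:00–20:15.
Only in the second: 06:30–08:15, 09:15–12:45, 17:00–18:45.
Together these are the periods covered by exactly one.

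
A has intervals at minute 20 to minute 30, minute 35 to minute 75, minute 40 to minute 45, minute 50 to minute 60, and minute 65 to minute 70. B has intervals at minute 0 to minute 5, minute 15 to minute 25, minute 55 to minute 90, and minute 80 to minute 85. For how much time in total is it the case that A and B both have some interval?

A, merged: minute 20 to minute 30, minute 35 to minute 75.
B, merged: minute 0 to minute 5, minute 15 to minute 25, minute 55 to minute 90.
A ∩ B = minute 20 to minute 25, minute 55 to minute 75.
Total: 5 minutes + 20 minutes = 25 minutes.

25 minutes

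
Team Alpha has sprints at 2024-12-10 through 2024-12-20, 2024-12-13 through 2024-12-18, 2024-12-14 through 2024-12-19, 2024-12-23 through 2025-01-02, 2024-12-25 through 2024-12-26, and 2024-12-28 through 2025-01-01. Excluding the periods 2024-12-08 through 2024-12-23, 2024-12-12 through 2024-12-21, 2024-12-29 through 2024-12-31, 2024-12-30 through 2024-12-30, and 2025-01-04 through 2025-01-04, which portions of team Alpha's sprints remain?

Merge the first list: 2024-12-10 through 2024-12-20, 2024-12-23 through 2025-01-02.
Merge the second list: 2024-12-08 through 2024-12-23, 2024-12-29 through 2024-12-31, 2025-01-04 through 2025-01-04.
2024-12-10 through 2024-12-20: fully covered by B → removed.
2024-12-23 through 2025-01-02 minus B → 2024-12-24 through 2024-12-28, 2025-01-01 through 2025-01-02.

2024-12-24 through 2024-12-28, 2025-01-01 through 2025-01-02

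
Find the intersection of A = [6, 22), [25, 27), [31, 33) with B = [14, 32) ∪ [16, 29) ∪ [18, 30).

Second set merges to [14, 32).
[6, 22) overlaps B on [14, 22).
[25, 27) overlaps B on [25, 27).
[31, 33) overlaps B on [31, 32).

[14, 22) ∪ [25, 27) ∪ [31, 32)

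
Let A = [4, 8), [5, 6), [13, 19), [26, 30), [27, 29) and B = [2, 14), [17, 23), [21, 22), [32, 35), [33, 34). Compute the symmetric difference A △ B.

[2, 4) ∪ [8, 13) ∪ [14, 17) ∪ [19, 23) ∪ [26, 30) ∪ [32, 35)

Merge the first list: [4, 8), [13, 19), [26, 30).
Merge the second list: [2, 14), [17, 23), [32, 35).
A \ B = [14, 17), [26, 30).
B \ A = [2, 4), [8, 13), [19, 23), [32, 35).
Union of the two gives the symmetric difference.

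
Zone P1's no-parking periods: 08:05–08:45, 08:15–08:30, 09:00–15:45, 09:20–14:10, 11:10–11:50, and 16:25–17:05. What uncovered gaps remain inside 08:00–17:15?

08:00-08:05, 08:45-09:00, 15:45-16:25, 17:05-17:15

After merging, the occupied span is 08:05-08:45, 09:00-15:45, 16:25-17:05.
Gaps within 08:00-17:15: 08:00-08:05, 08:45-09:00, 15:45-16:25, 17:05-17:15.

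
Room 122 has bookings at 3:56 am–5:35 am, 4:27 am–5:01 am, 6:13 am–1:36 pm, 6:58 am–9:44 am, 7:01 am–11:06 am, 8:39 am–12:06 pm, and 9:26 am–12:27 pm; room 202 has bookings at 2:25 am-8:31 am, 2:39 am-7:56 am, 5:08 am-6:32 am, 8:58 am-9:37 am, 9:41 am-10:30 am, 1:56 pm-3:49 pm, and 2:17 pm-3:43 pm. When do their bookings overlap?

A, merged: 3:56 am–5:35 am, 6:13 am–1:36 pm.
B, merged: 2:25 am–8:31 am, 8:58 am–9:37 am, 9:41 am–10:30 am, 1:56 pm–3:49 pm.
3:56 am–5:35 am ∩ B → 3:56 am–5:35 am.
6:13 am–1:36 pm ∩ B → 6:13 am–8:31 am, 8:58 am–9:37 am, 9:41 am–10:30 am.

3:56 am–5:35 am, 6:13 am–8:31 am, 8:58 am–9:37 am, 9:41 am–10:30 am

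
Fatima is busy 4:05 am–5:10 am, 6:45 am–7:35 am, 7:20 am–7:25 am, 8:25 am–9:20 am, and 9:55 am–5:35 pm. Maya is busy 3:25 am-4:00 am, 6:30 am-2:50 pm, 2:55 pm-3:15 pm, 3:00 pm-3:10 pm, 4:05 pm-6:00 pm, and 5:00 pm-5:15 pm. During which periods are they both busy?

6:45 am-7:35 am, 8:25 am-9:20 am, 9:55 am-2:50 pm, 2:55 pm-3:15 pm, 4:05 pm-5:35 pm

First set merges to 4:05 am-5:10 am, 6:45 am-7:35 am, 8:25 am-9:20 am, 9:55 am-5:35 pm.
Second set merges to 3:25 am-4:00 am, 6:30 am-2:50 pm, 2:55 pm-3:15 pm, 4:05 pm-6:00 pm.
4:05 am-5:10 am: no overlap with the second set.
6:45 am-7:35 am meets the second set on 6:45 am-7:35 am.
8:25 am-9:20 am meets the second set on 8:25 am-9:20 am.
9:55 am-5:35 pm meets the second set on 9:55 am-2:50 pm, 2:55 pm-3:15 pm, 4:05 pm-5:35 pm.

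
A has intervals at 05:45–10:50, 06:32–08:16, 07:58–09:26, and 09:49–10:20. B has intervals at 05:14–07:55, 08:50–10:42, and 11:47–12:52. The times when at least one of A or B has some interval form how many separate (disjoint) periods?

A, merged: 05:45–10:50.
A ∪ B = 05:14–10:50, 11:47–12:52.
That is 2 disjoint pieces.

2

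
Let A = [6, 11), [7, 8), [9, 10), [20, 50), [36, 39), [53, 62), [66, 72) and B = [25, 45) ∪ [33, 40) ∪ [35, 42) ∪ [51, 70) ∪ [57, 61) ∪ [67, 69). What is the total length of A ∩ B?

33

Merge the first list: [6, 11), [20, 50), [53, 62), [66, 72).
Merge the second list: [25, 45), [51, 70).
A ∩ B = [25, 45), [53, 62), [66, 70).
Total: 20 + 9 + 4 = 33.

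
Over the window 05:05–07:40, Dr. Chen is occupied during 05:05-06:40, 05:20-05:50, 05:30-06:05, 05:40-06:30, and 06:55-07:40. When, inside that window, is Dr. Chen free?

After merging, the occupied span is 05:05–06:40, 06:55–07:40.
Gaps within 05:05–07:40: 06:40–06:55.

06:40–06:55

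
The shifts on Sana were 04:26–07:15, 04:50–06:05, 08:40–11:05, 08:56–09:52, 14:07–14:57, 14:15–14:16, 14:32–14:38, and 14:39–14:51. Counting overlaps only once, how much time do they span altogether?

Merged: 04:26-07:15, 08:40-11:05, 14:07-14:57.
Lengths: 2 h 49 min + 2 h 25 min + 50 min = 6 h 4 min.

6 h 4 min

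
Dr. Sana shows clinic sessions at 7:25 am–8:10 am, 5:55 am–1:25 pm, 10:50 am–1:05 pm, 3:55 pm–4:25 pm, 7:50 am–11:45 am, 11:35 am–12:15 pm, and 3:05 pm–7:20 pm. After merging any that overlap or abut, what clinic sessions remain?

5:55 am-1:25 pm, 3:05 pm-7:20 pm

Sort by start: 5:55 am-1:25 pm, 7:25 am-8:10 am, 7:50 am-11:45 am, 10:50 am-1:05 pm, 11:35 am-12:15 pm, 3:05 pm-7:20 pm, 3:55 pm-4:25 pm.
7:25 am-8:10 am overlaps/touches 5:55 am-1:25 pm → extend to 5:55 am-1:25 pm.
7:50 am-11:45 am overlaps/touches 5:55 am-1:25 pm → extend to 5:55 am-1:25 pm.
10:50 am-1:05 pm overlaps/touches 5:55 am-1:25 pm → extend to 5:55 am-1:25 pm.
11:35 am-12:15 pm overlaps/touches 5:55 am-1:25 pm → extend to 5:55 am-1:25 pm.
3:05 pm-7:20 pm is disjoint → start new block.
3:55 pm-4:25 pm overlaps/touches 3:05 pm-7:20 pm → extend to 3:05 pm-7:20 pm.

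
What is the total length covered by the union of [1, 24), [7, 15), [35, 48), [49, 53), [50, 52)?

40

Merged: [1, 24), [35, 48), [49, 53).
Lengths: 23 + 13 + 4 = 40.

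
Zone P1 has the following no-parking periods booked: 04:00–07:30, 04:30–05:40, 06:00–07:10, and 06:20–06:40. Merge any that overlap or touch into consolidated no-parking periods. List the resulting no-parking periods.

04:00–07:30

04:30–05:40 overlaps/touches 04:00–07:30 → extend to 04:00–07:30.
06:00–07:10 overlaps/touches 04:00–07:30 → extend to 04:00–07:30.
06:20–06:40 overlaps/touches 04:00–07:30 → extend to 04:00–07:30.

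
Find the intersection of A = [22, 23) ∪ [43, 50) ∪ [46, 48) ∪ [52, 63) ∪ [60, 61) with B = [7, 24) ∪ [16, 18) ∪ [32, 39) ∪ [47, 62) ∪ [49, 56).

First set merges to [22, 23), [43, 50), [52, 63).
Second set merges to [7, 24), [32, 39), [47, 62).
[22, 23) ∩ B → [22, 23).
[43, 50) ∩ B → [47, 50).
[52, 63) ∩ B → [52, 62).

[22, 23) ∪ [47, 50) ∪ [52, 62)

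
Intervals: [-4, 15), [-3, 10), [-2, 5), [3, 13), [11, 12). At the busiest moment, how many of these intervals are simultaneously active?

Sweep endpoints in order; track running count of active intervals.
Peak of 4 reached at 3.

4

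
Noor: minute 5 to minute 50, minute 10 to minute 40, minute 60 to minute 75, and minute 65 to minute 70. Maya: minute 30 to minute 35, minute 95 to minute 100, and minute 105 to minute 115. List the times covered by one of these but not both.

minute 5 to minute 30, minute 35 to minute 50, minute 60 to minute 75, minute 95 to minute 100, minute 105 to minute 115

First set merges to minute 5 to minute 50, minute 60 to minute 75.
Only in the first: minute 5 to minute 30, minute 35 to minute 50, minute 60 to minute 75.
Only in the second: minute 95 to minute 100, minute 105 to minute 115.
Together these are the periods covered by exactly one.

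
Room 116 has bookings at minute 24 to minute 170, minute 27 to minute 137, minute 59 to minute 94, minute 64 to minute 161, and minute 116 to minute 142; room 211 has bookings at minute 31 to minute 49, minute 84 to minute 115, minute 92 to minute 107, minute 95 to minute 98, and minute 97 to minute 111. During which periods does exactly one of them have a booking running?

minute 24 to minute 31, minute 49 to minute 84, minute 115 to minute 170

Merge the first list: minute 24 to minute 170.
Merge the second list: minute 31 to minute 49, minute 84 to minute 115.
A but not B: minute 24 to minute 31, minute 49 to minute 84, minute 115 to minute 170.
B but not A: none.
Combining gives A △ B.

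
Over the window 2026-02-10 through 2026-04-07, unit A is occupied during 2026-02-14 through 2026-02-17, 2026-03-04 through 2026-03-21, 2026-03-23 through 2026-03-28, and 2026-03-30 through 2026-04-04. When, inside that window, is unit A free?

2026-02-10 through 2026-02-13, 2026-02-18 through 2026-03-03, 2026-03-22 through 2026-03-22, 2026-03-29 through 2026-03-29, 2026-04-05 through 2026-04-07

Covered (merged): 2026-02-14 through 2026-02-17, 2026-03-04 through 2026-03-21, 2026-03-23 through 2026-03-28, 2026-03-30 through 2026-04-04.
Complement within 2026-02-10 through 2026-04-07: 2026-02-10 through 2026-02-13, 2026-02-18 through 2026-03-03, 2026-03-22 through 2026-03-22, 2026-03-29 through 2026-03-29, 2026-04-05 through 2026-04-07.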